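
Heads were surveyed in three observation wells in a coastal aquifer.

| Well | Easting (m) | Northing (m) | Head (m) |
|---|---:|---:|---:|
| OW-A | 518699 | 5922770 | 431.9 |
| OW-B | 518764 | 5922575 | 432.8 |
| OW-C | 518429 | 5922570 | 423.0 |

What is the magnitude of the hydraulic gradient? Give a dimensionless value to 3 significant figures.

Differences from OW-A: to OW-B (Δx, Δy, Δh) = (65, -195, +0.9); to OW-C = (-270, -200, -8.9).
Solve a·Δx + b·Δy = Δh: det = 65·(-200) − (-270)·(-195) = -65650.
∂h/∂x = [(+0.9)·(-200) − (-8.9)·(-195)] / -65650 = +0.02918
∂h/∂y = [65·(-8.9) − (-270)·(+0.9)] / -65650 = +0.005110
|∇h| = √(0.02918² + 0.005110²) = 0.02962

0.0296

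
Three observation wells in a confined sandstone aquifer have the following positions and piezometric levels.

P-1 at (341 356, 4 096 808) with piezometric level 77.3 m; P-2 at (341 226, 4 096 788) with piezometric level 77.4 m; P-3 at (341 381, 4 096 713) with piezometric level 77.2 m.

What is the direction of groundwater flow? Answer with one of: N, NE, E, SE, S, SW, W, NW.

SE

Differences from P-1: to P-2 (Δx, Δy, Δh) = (-130, -20, +0.1); to P-3 = (25, -95, -0.1).
Solve a·Δx + b·Δy = Δh: det = (-130)·(-95) − 25·(-20) = 12850.
∂h/∂x = [(+0.1)·(-95) − (-0.1)·(-20)] / 12850 = -0.0008949
∂h/∂y = [(-130)·(-0.1) − 25·(+0.1)] / 12850 = +0.0008171
Flow = −∇h = (+0.0008949 east, -0.0008171 north), which points southeast.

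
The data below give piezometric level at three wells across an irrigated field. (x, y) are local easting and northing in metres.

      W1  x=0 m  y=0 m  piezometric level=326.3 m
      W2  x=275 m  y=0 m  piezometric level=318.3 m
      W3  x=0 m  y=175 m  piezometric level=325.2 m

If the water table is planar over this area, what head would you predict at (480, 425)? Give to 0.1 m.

309.7 m

∂h/∂x = (318.3 − 326.3) / (275 − 0) = -0.02909
∂h/∂y = (325.2 − 326.3) / (175 − 0) = -0.006286
h(480, 425) = 326.3 + (-0.02909)·(480) + (-0.006286)·(425) = 326.3 -13.964 -2.671 = 309.665 m.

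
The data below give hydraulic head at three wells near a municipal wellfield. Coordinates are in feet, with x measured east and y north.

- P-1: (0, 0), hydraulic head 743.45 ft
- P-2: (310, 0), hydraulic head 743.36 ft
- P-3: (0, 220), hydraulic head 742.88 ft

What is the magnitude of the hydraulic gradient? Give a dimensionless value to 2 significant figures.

∂h/∂x = (743.36 − 743.45) / (310 − 0) = -0.0002903
∂h/∂y = (742.88 − 743.45) / (220 − 0) = -0.002591
|∇h| = √(-0.0002903² + -0.002591²) = 0.002607

0.0026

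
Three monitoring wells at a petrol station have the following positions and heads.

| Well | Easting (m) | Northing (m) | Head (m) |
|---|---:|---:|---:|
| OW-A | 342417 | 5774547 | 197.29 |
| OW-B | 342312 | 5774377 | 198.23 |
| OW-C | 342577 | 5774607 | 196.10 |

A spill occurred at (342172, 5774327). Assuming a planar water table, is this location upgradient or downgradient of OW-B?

Differences from OW-A: to OW-B (Δx, Δy, Δh) = (-105, -170, +0.94); to OW-C = (160, 60, -1.19).
Solve a·Δx + b·Δy = Δh: det = (-105)·60 − 160·(-170) = 20900.
∂h/∂x = [(+0.94)·60 − (-1.19)·(-170)] / 20900 = -0.006981
∂h/∂y = [(-105)·(-1.19) − 160·(+0.94)] / 20900 = -0.001218
Head at (342172, 5774327) = 197.29 + (-0.006981)·(-245) + (-0.001218)·(-220) = 199.27 m.
That is higher than the 198.23 m at OW-B, so the point is upgradient.

upgradient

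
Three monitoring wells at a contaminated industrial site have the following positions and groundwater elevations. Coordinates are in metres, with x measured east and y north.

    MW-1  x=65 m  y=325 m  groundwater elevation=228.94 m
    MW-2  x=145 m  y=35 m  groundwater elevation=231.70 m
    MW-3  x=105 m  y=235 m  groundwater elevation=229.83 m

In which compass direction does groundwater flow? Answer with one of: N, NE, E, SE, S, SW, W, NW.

N

Differences from MW-1: to MW-2 (Δx, Δy, Δh) = (80, -290, +2.76); to MW-3 = (40, -90, +0.89).
Solve a·Δx + b·Δy = Δh: det = 80·(-90) − 40·(-290) = 4400.
∂h/∂x = [(+2.76)·(-90) − (+0.89)·(-290)] / 4400 = +0.002205
∂h/∂y = [80·(+0.89) − 40·(+2.76)] / 4400 = -0.008909
Flow = −∇h = (-0.002205 east, +0.008909 north), which points north.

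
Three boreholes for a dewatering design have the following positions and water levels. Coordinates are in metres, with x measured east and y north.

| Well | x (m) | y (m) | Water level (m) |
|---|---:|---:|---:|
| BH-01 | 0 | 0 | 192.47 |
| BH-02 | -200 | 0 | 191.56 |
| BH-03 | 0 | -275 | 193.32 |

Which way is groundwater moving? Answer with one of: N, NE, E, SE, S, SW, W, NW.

∂h/∂x = (191.56 − 192.47) / (-200 − 0) = +0.004550
∂h/∂y = (193.32 − 192.47) / (-275 − 0) = -0.003091
Flow = −∇h = (-0.004550 east, +0.003091 north), which points northwest.

NW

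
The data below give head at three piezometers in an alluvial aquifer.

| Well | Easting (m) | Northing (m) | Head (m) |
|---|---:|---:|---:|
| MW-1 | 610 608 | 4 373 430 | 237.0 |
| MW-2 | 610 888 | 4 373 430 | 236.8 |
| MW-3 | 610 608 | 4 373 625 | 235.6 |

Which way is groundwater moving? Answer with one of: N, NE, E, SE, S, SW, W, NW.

∂h/∂x = (236.8 − 237.0) / (610888 − 610608) = -0.0007143
∂h/∂y = (235.6 − 237.0) / (4373625 − 4373430) = -0.007179
Flow = −∇h = (+0.0007143 east, +0.007179 north), which points north.

N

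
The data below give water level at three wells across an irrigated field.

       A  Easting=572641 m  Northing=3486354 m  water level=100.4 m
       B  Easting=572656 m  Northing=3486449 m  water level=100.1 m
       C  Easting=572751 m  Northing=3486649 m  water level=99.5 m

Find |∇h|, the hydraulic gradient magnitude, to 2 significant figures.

With h = a·x + b·y + c and A as origin, the differences give:
  15·a + 95·b = -0.3
  110·a + 295·b = -0.9
Eliminate b (×295 and ×95, subtract): -6025·a = -3.00 → a = ∂h/∂x = +0.0004979
Back-substitute: b = ∂h/∂y = -0.003237.
|∇h| = √(0.0004979² + -0.003237²) = 0.003275

0.0033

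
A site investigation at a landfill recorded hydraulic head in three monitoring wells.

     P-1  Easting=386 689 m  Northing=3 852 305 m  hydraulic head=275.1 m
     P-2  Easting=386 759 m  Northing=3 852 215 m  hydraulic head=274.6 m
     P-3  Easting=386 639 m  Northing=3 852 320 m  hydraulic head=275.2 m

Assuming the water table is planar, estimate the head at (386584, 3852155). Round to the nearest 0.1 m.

274.4 m

Taking P-1 as reference: P-2−P-1 = (70, -90, -0.5); P-3−P-1 = (-50, 15, +0.1).
Determinant of the coordinate differences = 70·15 − (-50)·(-90) = -3450.
∂h/∂x = [(-0.5)·15 − (+0.1)·(-90)] / -3450 = -0.0004348
∂h/∂y = [70·(+0.1) − (-50)·(-0.5)] / -3450 = +0.005217
h(386584, 3852155) = 275.1 + (-0.0004348)·(-105) + (+0.005217)·(-150) = 275.1 +0.046 -0.783 = 274.363 m.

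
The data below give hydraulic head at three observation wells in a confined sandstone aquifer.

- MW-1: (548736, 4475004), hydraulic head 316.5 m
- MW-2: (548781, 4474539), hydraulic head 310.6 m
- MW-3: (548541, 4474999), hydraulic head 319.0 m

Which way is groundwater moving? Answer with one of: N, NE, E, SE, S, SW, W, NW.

SE

Taking MW-1 as reference: MW-2−MW-1 = (45, -465, -5.9); MW-3−MW-1 = (-195, -5, +2.5).
Determinant of the coordinate differences = 45·(-5) − (-195)·(-465) = -90900.
∂h/∂x = [(-5.9)·(-5) − (+2.5)·(-465)] / -90900 = -0.01311
∂h/∂y = [45·(+2.5) − (-195)·(-5.9)] / -90900 = +0.01142
Flow = −∇h = (+0.01311 east, -0.01142 north), which points southeast.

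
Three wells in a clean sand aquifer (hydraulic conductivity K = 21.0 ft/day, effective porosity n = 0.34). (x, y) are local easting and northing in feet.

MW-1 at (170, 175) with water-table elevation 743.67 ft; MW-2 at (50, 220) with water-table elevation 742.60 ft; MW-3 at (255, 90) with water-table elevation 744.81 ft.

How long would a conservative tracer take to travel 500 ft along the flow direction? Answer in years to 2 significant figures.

Taking MW-1 as reference: MW-2−MW-1 = (-120, 45, -1.07); MW-3−MW-1 = (85, -85, +1.14).
Determinant of the coordinate differences = (-120)·(-85) − 85·45 = 6375.
∂h/∂x = [(-1.07)·(-85) − (+1.14)·45] / 6375 = +0.006220
∂h/∂y = [(-120)·(+1.14) − 85·(-1.07)] / 6375 = -0.007192
|∇h| = √(0.006220² + -0.007192²) = 0.009509
Seepage velocity v = K·i/n = 21.0 × 0.009509 / 0.34 = 0.5873 ft/day.
t = 500 / 0.5873 = 851.4 days = 2.33 years.

2.3 years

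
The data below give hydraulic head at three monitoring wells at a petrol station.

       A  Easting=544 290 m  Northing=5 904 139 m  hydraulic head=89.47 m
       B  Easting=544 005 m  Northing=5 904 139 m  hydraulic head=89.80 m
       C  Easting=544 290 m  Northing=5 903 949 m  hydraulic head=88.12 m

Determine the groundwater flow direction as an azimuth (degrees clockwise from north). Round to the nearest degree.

171°

∂h/∂x = (89.80 − 89.47) / (544005 − 544290) = -0.001158
∂h/∂y = (88.12 − 89.47) / (5903949 − 5904139) = +0.007105
Flow direction (−∇h) has components (+0.001158 E, -0.007105 N).
Azimuth = atan2(E, N) = atan2(+0.001158, -0.007105) = 170.7° ≈ 171°.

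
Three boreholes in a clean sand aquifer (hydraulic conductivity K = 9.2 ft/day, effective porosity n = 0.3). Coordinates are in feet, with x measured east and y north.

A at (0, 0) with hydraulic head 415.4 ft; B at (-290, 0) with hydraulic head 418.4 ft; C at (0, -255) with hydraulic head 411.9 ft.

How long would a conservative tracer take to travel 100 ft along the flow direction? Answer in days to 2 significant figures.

190 days

∂h/∂x = (418.4 − 415.4) / (-290 − 0) = -0.01034
∂h/∂y = (411.9 − 415.4) / (-255 − 0) = +0.01373
|∇h| = √(-0.01034² + 0.01373²) = 0.01719
Seepage velocity v = K·i/n = 9.2 × 0.01719 / 0.3 = 0.5272 ft/day.
t = 100 / 0.5272 = 189.7 days.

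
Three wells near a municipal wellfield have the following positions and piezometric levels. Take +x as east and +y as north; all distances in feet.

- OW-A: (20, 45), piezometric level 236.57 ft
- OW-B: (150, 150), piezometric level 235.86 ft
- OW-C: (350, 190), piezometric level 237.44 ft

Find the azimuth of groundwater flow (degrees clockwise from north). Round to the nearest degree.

331°

Taking OW-A as reference: OW-B−OW-A = (130, 105, -0.71); OW-C−OW-A = (330, 145, +0.87).
Determinant of the coordinate differences = 130·145 − 330·105 = -15800.
∂h/∂x = [(-0.71)·145 − (+0.87)·105] / -15800 = +0.01230
∂h/∂y = [130·(+0.87) − 330·(-0.71)] / -15800 = -0.02199
Flow direction (−∇h) has components (-0.01230 E, +0.02199 N).
Azimuth = atan2(E, N) = atan2(-0.01230, +0.02199) = 330.8° ≈ 331°.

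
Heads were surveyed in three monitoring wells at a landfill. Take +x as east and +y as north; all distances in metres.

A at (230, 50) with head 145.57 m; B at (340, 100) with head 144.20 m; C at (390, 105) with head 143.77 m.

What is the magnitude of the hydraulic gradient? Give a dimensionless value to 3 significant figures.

0.0132

Three-point gradient (reference A): Δ to B = (110, 50, -1.37), Δ to C = (160, 55, -1.80).
∂h/∂x = -0.007513, ∂h/∂y = -0.01087 (det = -1950).
|∇h| = √(-0.007513² + -0.01087²) = 0.01321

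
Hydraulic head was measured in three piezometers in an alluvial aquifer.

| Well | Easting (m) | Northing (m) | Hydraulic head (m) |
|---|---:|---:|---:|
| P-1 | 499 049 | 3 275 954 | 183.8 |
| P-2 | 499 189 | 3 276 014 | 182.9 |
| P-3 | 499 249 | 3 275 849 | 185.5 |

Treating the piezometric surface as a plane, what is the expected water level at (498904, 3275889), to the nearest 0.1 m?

184.8 m

With h = a·x + b·y + c and P-1 as origin, the differences give:
  140·a + 60·b = -0.9
  200·a + (-105)·b = +1.7
Eliminate b (×(-105) and ×60, subtract): -26700·a = -7.50 → a = ∂h/∂x = +0.0002809
Back-substitute: b = ∂h/∂y = -0.01566.
h(498904, 3275889) = 183.8 + (+0.0002809)·(-145) + (-0.01566)·(-65) = 183.8 -0.041 +1.018 = 184.777 m.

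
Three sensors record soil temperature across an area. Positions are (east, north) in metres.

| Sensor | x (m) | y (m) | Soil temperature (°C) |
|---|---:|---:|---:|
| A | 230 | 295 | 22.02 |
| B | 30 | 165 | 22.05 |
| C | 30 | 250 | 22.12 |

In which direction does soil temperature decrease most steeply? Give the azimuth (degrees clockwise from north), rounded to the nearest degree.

140°

With T = a·x + b·y + c and A as origin, the differences give:
  (-200)·a + (-130)·b = +0.03
  (-200)·a + (-45)·b = +0.10
Eliminate b (×(-45) and ×(-130), subtract): -17000·a = 11.650 → a = ∂T/∂x = -0.0006853
Back-substitute: b = ∂T/∂y = +0.0008235.
Steepest decrease is along −∇f: components (+0.0006853 E, -0.0008235 N).
Azimuth = atan2(+0.0006853, -0.0008235) = 140.2° ≈ 140°.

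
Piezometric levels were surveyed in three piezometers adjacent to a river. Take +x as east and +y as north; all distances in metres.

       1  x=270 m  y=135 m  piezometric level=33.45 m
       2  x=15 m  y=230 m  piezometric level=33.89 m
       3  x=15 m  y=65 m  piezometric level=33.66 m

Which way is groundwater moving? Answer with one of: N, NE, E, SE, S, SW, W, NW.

With h = a·x + b·y + c and 1 as origin, the differences give:
  (-255)·a + 95·b = +0.44
  (-255)·a + (-70)·b = +0.21
Eliminate b (×(-70) and ×95, subtract): 42075·a = -50.750 → a = ∂h/∂x = -0.001206
Back-substitute: b = ∂h/∂y = +0.001394.
Flow = −∇h = (+0.001206 east, -0.001394 north), which points southeast.

SE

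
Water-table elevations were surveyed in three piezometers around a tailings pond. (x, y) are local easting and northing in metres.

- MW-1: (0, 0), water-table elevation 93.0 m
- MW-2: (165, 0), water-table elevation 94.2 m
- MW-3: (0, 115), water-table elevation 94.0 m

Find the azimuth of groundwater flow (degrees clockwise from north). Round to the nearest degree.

∂h/∂x = (94.2 − 93.0) / (165 − 0) = +0.007273
∂h/∂y = (94.0 − 93.0) / (115 − 0) = +0.008696
Flow direction (−∇h) has components (-0.007273 E, -0.008696 N).
Azimuth = atan2(E, N) = atan2(-0.007273, -0.008696) = 219.9° ≈ 220°.

220°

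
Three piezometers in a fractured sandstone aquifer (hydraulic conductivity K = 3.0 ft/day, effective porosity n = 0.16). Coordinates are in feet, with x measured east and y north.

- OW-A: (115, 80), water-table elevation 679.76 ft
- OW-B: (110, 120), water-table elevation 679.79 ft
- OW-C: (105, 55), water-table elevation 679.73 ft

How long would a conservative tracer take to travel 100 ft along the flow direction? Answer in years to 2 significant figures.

Differences from OW-A: to OW-B (Δx, Δy, Δh) = (-5, 40, +0.03); to OW-C = (-10, -25, -0.03).
Determinant of the coordinate differences = (-5)·(-25) − (-10)·40 = 525.
∂h/∂x = [(+0.03)·(-25) − (-0.03)·40] / 525 = +0.0008571
∂h/∂y = [(-5)·(-0.03) − (-10)·(+0.03)] / 525 = +0.0008571
|∇h| = √(0.0008571² + 0.0008571²) = 0.001212
Seepage velocity v = K·i/n = 3.0 × 0.001212 / 0.16 = 0.02272 ft/day.
t = 100 / 0.02272 = 4401 days = 12 years.

12 years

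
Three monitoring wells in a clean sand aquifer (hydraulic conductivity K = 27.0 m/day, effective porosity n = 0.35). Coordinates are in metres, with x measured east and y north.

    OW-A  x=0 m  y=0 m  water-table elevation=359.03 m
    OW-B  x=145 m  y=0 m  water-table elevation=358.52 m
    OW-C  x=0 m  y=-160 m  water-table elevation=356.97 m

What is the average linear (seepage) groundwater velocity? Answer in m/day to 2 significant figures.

∂h/∂x = (358.52 − 359.03) / (145 − 0) = -0.003517
∂h/∂y = (356.97 − 359.03) / (-160 − 0) = +0.01287
|∇h| = √(-0.003517² + 0.01287²) = 0.01334
Seepage velocity v = K·i/n = 27.0 × 0.01334 / 0.35 = 1.029 m/day.

1.0 m/day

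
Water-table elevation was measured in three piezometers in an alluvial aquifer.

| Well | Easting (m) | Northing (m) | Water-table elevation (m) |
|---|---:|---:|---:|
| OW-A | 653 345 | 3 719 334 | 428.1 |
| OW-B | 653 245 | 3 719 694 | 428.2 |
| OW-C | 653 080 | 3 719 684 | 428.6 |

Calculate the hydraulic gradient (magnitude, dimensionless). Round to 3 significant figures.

With h = a·x + b·y + c and OW-A as origin, the differences give:
  (-100)·a + 360·b = +0.1
  (-265)·a + 350·b = +0.5
Eliminate b (×350 and ×360, subtract): 60400·a = -145.00 → a = ∂h/∂x = -0.002401
Back-substitute: b = ∂h/∂y = -0.0003891.
|∇h| = √(-0.002401² + -0.0003891²) = 0.002432

0.00243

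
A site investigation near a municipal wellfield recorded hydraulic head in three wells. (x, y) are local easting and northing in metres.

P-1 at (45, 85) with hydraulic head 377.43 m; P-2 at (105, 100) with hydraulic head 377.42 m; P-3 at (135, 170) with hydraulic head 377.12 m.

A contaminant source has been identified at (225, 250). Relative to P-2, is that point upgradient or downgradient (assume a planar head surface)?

downgradient

Taking P-1 as reference: P-2−P-1 = (60, 15, -0.01); P-3−P-1 = (90, 85, -0.31).
Solve a·Δx + b·Δy = Δh: det = 60·85 − 90·15 = 3750.
∂h/∂x = [(-0.01)·85 − (-0.31)·15] / 3750 = +0.001013
∂h/∂y = [60·(-0.31) − 90·(-0.01)] / 3750 = -0.004720
Head at (225, 250) = 377.43 + (+0.001013)·(180) + (-0.004720)·(165) = 376.83 m.
That is lower than the 377.42 m at P-2, so the point is downgradient.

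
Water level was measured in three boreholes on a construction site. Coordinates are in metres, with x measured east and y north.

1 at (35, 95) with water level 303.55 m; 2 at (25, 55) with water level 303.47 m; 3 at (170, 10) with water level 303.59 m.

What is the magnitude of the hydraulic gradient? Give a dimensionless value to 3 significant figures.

0.00214

Taking 1 as reference: 2−1 = (-10, -40, -0.08); 3−1 = (135, -85, +0.04).
Solve a·Δx + b·Δy = Δh: det = (-10)·(-85) − 135·(-40) = 6250.
∂h/∂x = [(-0.08)·(-85) − (+0.04)·(-40)] / 6250 = +0.001344
∂h/∂y = [(-10)·(+0.04) − 135·(-0.08)] / 6250 = +0.001664
|∇h| = √(0.001344² + 0.001664²) = 0.002139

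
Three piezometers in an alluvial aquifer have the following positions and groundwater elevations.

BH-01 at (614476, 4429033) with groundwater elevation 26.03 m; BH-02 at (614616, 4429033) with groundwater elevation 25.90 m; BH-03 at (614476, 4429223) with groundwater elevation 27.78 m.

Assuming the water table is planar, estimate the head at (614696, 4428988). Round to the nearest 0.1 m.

∂h/∂x = (25.90 − 26.03) / (614616 − 614476) = -0.0009286
∂h/∂y = (27.78 − 26.03) / (4429223 − 4429033) = +0.009211
h(614696, 4428988) = 26.03 + (-0.0009286)·(220) + (+0.009211)·(-45) = 26.03 -0.204 -0.414 = 25.411 m.

25.4 m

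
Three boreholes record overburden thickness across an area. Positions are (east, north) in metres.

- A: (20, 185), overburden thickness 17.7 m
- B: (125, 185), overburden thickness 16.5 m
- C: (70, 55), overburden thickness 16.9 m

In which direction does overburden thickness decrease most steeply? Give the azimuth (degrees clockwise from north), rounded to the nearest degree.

Taking A as reference: B−A = (105, 0, -1.2); C−A = (50, -130, -0.8).
Solve a·Δx + b·Δy = Δd: det = 105·(-130) − 50·0 = -13650.
∂d/∂x = [(-1.2)·(-130) − (-0.8)·0] / -13650 = -0.01143
∂d/∂y = [105·(-0.8) − 50·(-1.2)] / -13650 = +0.001758
Steepest decrease is along −∇f: components (+0.01143 E, -0.001758 N).
Azimuth = atan2(+0.01143, -0.001758) = 98.7° ≈ 099°.

099°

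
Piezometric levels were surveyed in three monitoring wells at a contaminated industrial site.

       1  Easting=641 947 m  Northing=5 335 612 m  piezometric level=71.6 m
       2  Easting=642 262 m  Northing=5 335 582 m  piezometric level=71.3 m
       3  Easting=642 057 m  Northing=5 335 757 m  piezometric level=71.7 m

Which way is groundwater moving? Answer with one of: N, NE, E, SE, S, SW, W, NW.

Three-point gradient (reference 1): Δ to 2 = (315, -30, -0.3), Δ to 3 = (110, 145, +0.1).
∂h/∂x = -0.0008270, ∂h/∂y = +0.001317 (det = 48975).
Flow = −∇h = (+0.0008270 east, -0.001317 north), which points southeast.

SE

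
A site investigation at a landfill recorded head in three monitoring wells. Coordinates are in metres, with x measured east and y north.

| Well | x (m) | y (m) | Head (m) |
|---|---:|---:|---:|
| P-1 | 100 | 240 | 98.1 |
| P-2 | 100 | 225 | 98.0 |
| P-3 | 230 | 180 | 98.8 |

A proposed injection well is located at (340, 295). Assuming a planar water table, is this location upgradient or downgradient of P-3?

Three-point gradient (reference P-1): Δ to P-2 = (0, -15, -0.1), Δ to P-3 = (130, -60, +0.7).
∂h/∂x = +0.008462, ∂h/∂y = +0.006667 (det = 1950).
Head at (340, 295) = 98.1 + (+0.008462)·(240) + (+0.006667)·(55) = 100.50 m.
That is higher than the 98.8 m at P-3, so the point is upgradient.

upgradient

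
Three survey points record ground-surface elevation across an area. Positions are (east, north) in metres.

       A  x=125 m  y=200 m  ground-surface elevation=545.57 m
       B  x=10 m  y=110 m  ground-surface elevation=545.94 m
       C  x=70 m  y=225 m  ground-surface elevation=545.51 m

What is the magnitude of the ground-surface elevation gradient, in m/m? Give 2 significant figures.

Differences from A: to B (Δx, Δy, Δh) = (-115, -90, +0.37); to C = (-55, 25, -0.06).
Determinant of the coordinate differences = (-115)·25 − (-55)·(-90) = -7825.
∂z/∂x = [(+0.37)·25 − (-0.06)·(-90)] / -7825 = -0.0004920
∂z/∂y = [(-115)·(-0.06) − (-55)·(+0.37)] / -7825 = -0.003482
|∇f| = √(-0.0004920² + -0.003482²) = 0.003517 m/m

0.0035 m/m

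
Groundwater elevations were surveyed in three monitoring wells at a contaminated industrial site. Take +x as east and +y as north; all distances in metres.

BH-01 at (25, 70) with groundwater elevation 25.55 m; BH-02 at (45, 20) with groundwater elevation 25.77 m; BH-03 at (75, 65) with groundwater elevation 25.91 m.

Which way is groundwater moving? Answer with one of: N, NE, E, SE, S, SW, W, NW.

With h = a·x + b·y + c and BH-01 as origin, the differences give:
  20·a + (-50)·b = +0.22
  50·a + (-5)·b = +0.36
Eliminate b (×(-5) and ×(-50), subtract): 2400·a = 16.900 → a = ∂h/∂x = +0.007042
Back-substitute: b = ∂h/∂y = -0.001583.
Flow = −∇h = (-0.007042 east, +0.001583 north), which points west.

W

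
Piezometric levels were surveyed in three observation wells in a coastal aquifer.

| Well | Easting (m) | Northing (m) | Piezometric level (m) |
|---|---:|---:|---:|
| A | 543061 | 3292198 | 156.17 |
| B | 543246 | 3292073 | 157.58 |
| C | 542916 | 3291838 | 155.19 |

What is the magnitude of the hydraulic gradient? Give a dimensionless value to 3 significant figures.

0.00744

Differences from A: to B (Δx, Δy, Δh) = (185, -125, +1.41); to C = (-145, -360, -0.98).
Determinant of the coordinate differences = 185·(-360) − (-145)·(-125) = -84725.
∂h/∂x = [(+1.41)·(-360) − (-0.98)·(-125)] / -84725 = +0.007437
∂h/∂y = [185·(-0.98) − (-145)·(+1.41)] / -84725 = -0.0002732
|∇h| = √(0.007437² + -0.0002732²) = 0.007442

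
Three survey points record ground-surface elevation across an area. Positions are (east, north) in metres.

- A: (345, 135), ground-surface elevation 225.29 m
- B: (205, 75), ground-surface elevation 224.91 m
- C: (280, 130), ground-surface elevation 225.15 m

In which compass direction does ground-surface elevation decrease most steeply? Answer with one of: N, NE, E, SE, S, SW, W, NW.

SW

Taking A as reference: B−A = (-140, -60, -0.38); C−A = (-65, -5, -0.14).
Determinant of the coordinate differences = (-140)·(-5) − (-65)·(-60) = -3200.
∂z/∂x = [(-0.38)·(-5) − (-0.14)·(-60)] / -3200 = +0.002031
∂z/∂y = [(-140)·(-0.14) − (-65)·(-0.38)] / -3200 = +0.001594
Steepest decrease is along −∇f = (-0.002031 E, -0.001594 N) → southwest.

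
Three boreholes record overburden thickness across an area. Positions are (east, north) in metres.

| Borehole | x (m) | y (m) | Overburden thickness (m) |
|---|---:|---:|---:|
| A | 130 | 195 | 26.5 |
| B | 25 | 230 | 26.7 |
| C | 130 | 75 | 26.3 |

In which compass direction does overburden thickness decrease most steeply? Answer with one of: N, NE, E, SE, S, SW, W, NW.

SE

With d = a·x + b·y + c and A as origin, the differences give:
  (-105)·a + 35·b = +0.2
  0·a + (-120)·b = -0.2
Eliminate b (×(-120) and ×35, subtract): 12600·a = -17.00 → a = ∂d/∂x = -0.001349
Back-substitute: b = ∂d/∂y = +0.001667.
Steepest decrease is along −∇f = (+0.001349 E, -0.001667 N) → southeast.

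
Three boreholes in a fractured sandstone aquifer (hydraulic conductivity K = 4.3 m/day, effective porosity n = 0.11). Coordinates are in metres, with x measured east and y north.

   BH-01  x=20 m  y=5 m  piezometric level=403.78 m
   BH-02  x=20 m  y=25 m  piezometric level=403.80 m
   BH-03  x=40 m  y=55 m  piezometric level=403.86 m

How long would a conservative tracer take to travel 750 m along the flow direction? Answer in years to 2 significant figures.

29 years

With h = a·x + b·y + c and BH-01 as origin, the differences give:
  0·a + 20·b = +0.02
  20·a + 50·b = +0.08
Eliminate b (×50 and ×20, subtract): -400·a = -0.600 → a = ∂h/∂x = +0.001500
Back-substitute: b = ∂h/∂y = +0.001000.
|∇h| = √(0.001500² + 0.001000²) = 0.001803
Seepage velocity v = K·i/n = 4.3 × 0.001803 / 0.11 = 0.07048 m/day.
t = 750 / 0.07048 = 1.064e+04 days = 29.1 years.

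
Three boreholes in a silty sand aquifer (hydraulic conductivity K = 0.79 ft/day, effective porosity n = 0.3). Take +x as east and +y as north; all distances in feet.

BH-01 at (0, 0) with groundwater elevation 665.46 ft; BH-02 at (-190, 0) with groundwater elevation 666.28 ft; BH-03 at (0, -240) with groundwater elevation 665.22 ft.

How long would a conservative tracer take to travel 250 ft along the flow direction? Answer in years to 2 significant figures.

∂h/∂x = (666.28 − 665.46) / (-190 − 0) = -0.004316
∂h/∂y = (665.22 − 665.46) / (-240 − 0) = +0.001000
|∇h| = √(-0.004316² + 0.001000²) = 0.00443
Seepage velocity v = K·i/n = 0.79 × 0.00443 / 0.3 = 0.01167 ft/day.
t = 250 / 0.01167 = 2.142e+04 days = 58.6 years.

59 years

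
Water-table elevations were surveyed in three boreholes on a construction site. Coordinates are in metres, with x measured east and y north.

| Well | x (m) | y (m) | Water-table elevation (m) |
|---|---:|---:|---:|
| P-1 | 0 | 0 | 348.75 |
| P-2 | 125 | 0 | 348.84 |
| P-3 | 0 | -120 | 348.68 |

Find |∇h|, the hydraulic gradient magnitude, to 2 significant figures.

0.00093

∂h/∂x = (348.84 − 348.75) / (125 − 0) = +0.0007200
∂h/∂y = (348.68 − 348.75) / (-120 − 0) = +0.0005833
|∇h| = √(0.0007200² + 0.0005833²) = 0.0009266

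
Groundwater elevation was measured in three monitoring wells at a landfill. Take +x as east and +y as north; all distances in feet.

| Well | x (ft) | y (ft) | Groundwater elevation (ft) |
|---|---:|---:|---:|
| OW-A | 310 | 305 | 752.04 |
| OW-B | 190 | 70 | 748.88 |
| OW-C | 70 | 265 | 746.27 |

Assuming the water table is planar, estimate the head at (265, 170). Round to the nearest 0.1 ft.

With h = a·x + b·y + c and OW-A as origin, the differences give:
  (-120)·a + (-235)·b = -3.16
  (-240)·a + (-40)·b = -5.77
Eliminate b (×(-40) and ×(-235), subtract): -51600·a = -1229.550 → a = ∂h/∂x = +0.02383
Back-substitute: b = ∂h/∂y = +0.001279.
h(265, 170) = 752.04 + (+0.02383)·(-45) + (+0.001279)·(-135) = 752.04 -1.072 -0.173 = 750.795 ft.

750.8 ft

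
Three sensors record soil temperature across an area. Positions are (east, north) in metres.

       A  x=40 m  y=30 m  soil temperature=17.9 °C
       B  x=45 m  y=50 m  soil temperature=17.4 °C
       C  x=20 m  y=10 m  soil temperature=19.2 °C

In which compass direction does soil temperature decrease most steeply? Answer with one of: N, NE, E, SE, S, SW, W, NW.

With T = a·x + b·y + c and A as origin, the differences give:
  5·a + 20·b = -0.5
  (-20)·a + (-20)·b = +1.3
Eliminate b (×(-20) and ×20, subtract): 300·a = -16.00 → a = ∂T/∂x = -0.05333
Back-substitute: b = ∂T/∂y = -0.01167.
Steepest decrease is along −∇f = (+0.05333 E, +0.01167 N) → east.

E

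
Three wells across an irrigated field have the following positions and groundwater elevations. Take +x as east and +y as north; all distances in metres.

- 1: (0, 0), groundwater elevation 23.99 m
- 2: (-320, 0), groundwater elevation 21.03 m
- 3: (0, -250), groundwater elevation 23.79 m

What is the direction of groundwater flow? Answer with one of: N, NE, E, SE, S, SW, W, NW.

W

∂h/∂x = (21.03 − 23.99) / (-320 − 0) = +0.009250
∂h/∂y = (23.79 − 23.99) / (-250 − 0) = +0.0008000
Flow = −∇h = (-0.009250 east, -0.0008000 north), which points west.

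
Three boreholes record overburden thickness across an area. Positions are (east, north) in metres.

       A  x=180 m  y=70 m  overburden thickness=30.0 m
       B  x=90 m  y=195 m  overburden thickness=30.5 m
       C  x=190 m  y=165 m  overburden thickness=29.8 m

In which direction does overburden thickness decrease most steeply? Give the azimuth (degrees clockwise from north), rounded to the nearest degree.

Three-point gradient (reference A): Δ to B = (-90, 125, +0.5), Δ to C = (10, 95, -0.2).
∂d/∂x = -0.007398, ∂d/∂y = -0.001327 (det = -9800).
Steepest decrease is along −∇f: components (+0.007398 E, +0.001327 N).
Azimuth = atan2(+0.007398, +0.001327) = 79.8° ≈ 080°.

080°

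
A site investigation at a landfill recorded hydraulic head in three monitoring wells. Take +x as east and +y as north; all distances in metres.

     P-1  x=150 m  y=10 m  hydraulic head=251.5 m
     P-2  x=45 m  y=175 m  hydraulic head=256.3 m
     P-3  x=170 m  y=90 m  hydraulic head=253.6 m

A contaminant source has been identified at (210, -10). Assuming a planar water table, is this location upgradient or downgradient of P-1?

downgradient

With h = a·x + b·y + c and P-1 as origin, the differences give:
  (-105)·a + 165·b = +4.8
  20·a + 80·b = +2.1
Eliminate b (×80 and ×165, subtract): -11700·a = 37.50 → a = ∂h/∂x = -0.003205
Back-substitute: b = ∂h/∂y = +0.02705.
Head at (210, -10) = 251.5 + (-0.003205)·(60) + (+0.02705)·(-20) = 250.77 m.
That is lower than the 251.5 m at P-1, so the point is downgradient.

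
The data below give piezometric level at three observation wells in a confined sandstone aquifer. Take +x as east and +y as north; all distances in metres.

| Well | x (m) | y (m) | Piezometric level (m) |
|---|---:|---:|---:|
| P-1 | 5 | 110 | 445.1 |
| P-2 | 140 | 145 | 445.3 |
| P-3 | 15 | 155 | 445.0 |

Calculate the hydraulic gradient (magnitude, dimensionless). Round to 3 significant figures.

0.00348

With h = a·x + b·y + c and P-1 as origin, the differences give:
  135·a + 35·b = +0.2
  10·a + 45·b = -0.1
Eliminate b (×45 and ×35, subtract): 5725·a = 12.50 → a = ∂h/∂x = +0.002183
Back-substitute: b = ∂h/∂y = -0.002707.
|∇h| = √(0.002183² + -0.002707²) = 0.003478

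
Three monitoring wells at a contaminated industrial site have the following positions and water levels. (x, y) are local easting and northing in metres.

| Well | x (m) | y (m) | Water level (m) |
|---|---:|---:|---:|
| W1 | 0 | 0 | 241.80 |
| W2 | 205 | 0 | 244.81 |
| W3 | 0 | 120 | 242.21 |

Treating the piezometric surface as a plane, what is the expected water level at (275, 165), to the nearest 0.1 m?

∂h/∂x = (244.81 − 241.80) / (205 − 0) = +0.01468
∂h/∂y = (242.21 − 241.80) / (120 − 0) = +0.003417
h(275, 165) = 241.80 + (+0.01468)·(275) + (+0.003417)·(165) = 241.80 +4.038 +0.564 = 246.402 m.

246.4 m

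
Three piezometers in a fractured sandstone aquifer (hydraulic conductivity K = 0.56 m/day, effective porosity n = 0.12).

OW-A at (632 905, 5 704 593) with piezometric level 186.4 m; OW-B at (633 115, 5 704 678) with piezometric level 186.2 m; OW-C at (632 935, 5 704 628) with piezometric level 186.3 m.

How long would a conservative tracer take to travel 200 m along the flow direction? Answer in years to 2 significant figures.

37 years

Differences from OW-A: to OW-B (Δx, Δy, Δh) = (210, 85, -0.2); to OW-C = (30, 35, -0.1).
Solve a·Δx + b·Δy = Δh: det = 210·35 − 30·85 = 4800.
∂h/∂x = [(-0.2)·35 − (-0.1)·85] / 4800 = +0.0003125
∂h/∂y = [210·(-0.1) − 30·(-0.2)] / 4800 = -0.003125
|∇h| = √(0.0003125² + -0.003125²) = 0.003141
Seepage velocity v = K·i/n = 0.56 × 0.003141 / 0.12 = 0.01466 m/day.
t = 200 / 0.01466 = 1.364e+04 days = 37.3 years.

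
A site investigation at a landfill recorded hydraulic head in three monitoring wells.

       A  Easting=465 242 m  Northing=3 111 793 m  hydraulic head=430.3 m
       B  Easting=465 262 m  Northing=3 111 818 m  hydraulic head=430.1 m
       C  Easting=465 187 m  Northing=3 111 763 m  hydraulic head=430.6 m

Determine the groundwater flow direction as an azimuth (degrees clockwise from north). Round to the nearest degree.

Taking A as reference: B−A = (20, 25, -0.2); C−A = (-55, -30, +0.3).
Solve a·Δx + b·Δy = Δh: det = 20·(-30) − (-55)·25 = 775.
∂h/∂x = [(-0.2)·(-30) − (+0.3)·25] / 775 = -0.001935
∂h/∂y = [20·(+0.3) − (-55)·(-0.2)] / 775 = -0.006452
Flow direction (−∇h) has components (+0.001935 E, +0.006452 N).
Azimuth = atan2(E, N) = atan2(+0.001935, +0.006452) = 16.7° ≈ 017°.

017°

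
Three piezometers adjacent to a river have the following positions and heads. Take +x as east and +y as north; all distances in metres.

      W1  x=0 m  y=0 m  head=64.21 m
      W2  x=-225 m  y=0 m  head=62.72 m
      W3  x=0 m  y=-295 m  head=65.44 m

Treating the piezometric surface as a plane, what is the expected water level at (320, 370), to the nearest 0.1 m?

∂h/∂x = (62.72 − 64.21) / (-225 − 0) = +0.006622
∂h/∂y = (65.44 − 64.21) / (-295 − 0) = -0.004169
h(320, 370) = 64.21 + (+0.006622)·(320) + (-0.004169)·(370) = 64.21 +2.119 -1.543 = 64.786 m.

64.8 m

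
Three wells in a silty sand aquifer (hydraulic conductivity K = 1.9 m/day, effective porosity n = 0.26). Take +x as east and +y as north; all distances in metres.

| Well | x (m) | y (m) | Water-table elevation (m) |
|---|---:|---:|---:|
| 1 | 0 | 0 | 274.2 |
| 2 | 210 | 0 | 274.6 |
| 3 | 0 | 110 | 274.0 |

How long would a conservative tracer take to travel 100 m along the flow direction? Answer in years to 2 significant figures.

∂h/∂x = (274.6 − 274.2) / (210 − 0) = +0.001905
∂h/∂y = (274.0 − 274.2) / (110 − 0) = -0.001818
|∇h| = √(0.001905² + -0.001818²) = 0.002633
Seepage velocity v = K·i/n = 1.9 × 0.002633 / 0.26 = 0.01924 m/day.
t = 100 / 0.01924 = 5198 days = 14.2 years.

14 years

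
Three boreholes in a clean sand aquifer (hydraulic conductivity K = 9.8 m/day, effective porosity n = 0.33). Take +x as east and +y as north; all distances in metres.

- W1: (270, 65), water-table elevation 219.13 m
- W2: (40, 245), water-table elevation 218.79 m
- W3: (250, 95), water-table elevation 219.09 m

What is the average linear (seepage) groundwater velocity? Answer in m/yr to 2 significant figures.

13 m/yr

Differences from W1: to W2 (Δx, Δy, Δh) = (-230, 180, -0.34); to W3 = (-20, 30, -0.04).
Determinant of the coordinate differences = (-230)·30 − (-20)·180 = -3300.
∂h/∂x = [(-0.34)·30 − (-0.04)·180] / -3300 = +0.0009091
∂h/∂y = [(-230)·(-0.04) − (-20)·(-0.34)] / -3300 = -0.0007273
|∇h| = √(0.0009091² + -0.0007273²) = 0.001164
Seepage velocity v = K·i/n = 9.8 × 0.001164 / 0.33 = 0.03457 m/day = 12.63 m/yr.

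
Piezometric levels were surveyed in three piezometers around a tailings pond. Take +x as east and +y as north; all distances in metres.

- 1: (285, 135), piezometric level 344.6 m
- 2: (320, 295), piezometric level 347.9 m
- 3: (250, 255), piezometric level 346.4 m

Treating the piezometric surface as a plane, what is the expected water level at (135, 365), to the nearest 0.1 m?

347.1 m

Taking 1 as reference: 2−1 = (35, 160, +3.3); 3−1 = (-35, 120, +1.8).
Solve a·Δx + b·Δy = Δh: det = 35·120 − (-35)·160 = 9800.
∂h/∂x = [(+3.3)·120 − (+1.8)·160] / 9800 = +0.01102
∂h/∂y = [35·(+1.8) − (-35)·(+3.3)] / 9800 = +0.01821
h(135, 365) = 344.6 + (+0.01102)·(-150) + (+0.01821)·(230) = 344.6 -1.653 +4.189 = 347.136 m.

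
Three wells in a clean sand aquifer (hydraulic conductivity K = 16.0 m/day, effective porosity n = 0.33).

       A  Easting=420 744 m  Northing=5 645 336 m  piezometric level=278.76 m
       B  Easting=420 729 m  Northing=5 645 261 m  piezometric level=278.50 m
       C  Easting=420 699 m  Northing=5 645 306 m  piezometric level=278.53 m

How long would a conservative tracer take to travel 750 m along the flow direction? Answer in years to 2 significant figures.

With h = a·x + b·y + c and A as origin, the differences give:
  (-15)·a + (-75)·b = -0.26
  (-45)·a + (-30)·b = -0.23
Eliminate b (×(-30) and ×(-75), subtract): -2925·a = -9.450 → a = ∂h/∂x = +0.003231
Back-substitute: b = ∂h/∂y = +0.002821.
|∇h| = √(0.003231² + 0.002821²) = 0.004289
Seepage velocity v = K·i/n = 16.0 × 0.004289 / 0.33 = 0.208 m/day.
t = 750 / 0.208 = 3606 days = 9.87 years.

9.9 years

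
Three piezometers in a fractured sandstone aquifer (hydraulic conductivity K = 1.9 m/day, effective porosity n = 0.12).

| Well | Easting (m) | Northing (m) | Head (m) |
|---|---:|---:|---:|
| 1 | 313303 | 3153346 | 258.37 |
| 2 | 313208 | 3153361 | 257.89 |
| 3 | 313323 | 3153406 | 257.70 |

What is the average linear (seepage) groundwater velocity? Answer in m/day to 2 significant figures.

0.20 m/day

With h = a·x + b·y + c and 1 as origin, the differences give:
  (-95)·a + 15·b = -0.48
  20·a + 60·b = -0.67
Eliminate b (×60 and ×15, subtract): -6000·a = -18.750 → a = ∂h/∂x = +0.003125
Back-substitute: b = ∂h/∂y = -0.01221.
|∇h| = √(0.003125² + -0.01221²) = 0.0126
Seepage velocity v = K·i/n = 1.9 × 0.0126 / 0.12 = 0.1995 m/day.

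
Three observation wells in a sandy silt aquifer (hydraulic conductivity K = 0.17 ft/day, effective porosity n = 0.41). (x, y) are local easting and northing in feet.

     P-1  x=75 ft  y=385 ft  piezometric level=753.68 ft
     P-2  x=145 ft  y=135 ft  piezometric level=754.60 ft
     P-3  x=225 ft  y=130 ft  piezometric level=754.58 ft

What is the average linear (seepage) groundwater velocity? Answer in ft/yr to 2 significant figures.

0.58 ft/yr

Taking P-1 as reference: P-2−P-1 = (70, -250, +0.92); P-3−P-1 = (150, -255, +0.90).
Determinant of the coordinate differences = 70·(-255) − 150·(-250) = 19650.
∂h/∂x = [(+0.92)·(-255) − (+0.90)·(-250)] / 19650 = -0.0004885
∂h/∂y = [70·(+0.90) − 150·(+0.92)] / 19650 = -0.003817
|∇h| = √(-0.0004885² + -0.003817²) = 0.003848
Seepage velocity v = K·i/n = 0.17 × 0.003848 / 0.41 = 0.001596 ft/day = 0.5829 ft/yr.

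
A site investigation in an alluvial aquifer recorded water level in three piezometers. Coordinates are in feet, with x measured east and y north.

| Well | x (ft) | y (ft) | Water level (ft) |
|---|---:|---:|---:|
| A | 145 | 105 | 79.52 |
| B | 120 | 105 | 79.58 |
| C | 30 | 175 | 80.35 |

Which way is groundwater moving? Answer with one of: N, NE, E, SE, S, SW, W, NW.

Three-point gradient (reference A): Δ to B = (-25, 0, +0.06), Δ to C = (-115, 70, +0.83).
∂h/∂x = -0.002400, ∂h/∂y = +0.007914 (det = -1750).
Flow = −∇h = (+0.002400 east, -0.007914 north), which points south.

S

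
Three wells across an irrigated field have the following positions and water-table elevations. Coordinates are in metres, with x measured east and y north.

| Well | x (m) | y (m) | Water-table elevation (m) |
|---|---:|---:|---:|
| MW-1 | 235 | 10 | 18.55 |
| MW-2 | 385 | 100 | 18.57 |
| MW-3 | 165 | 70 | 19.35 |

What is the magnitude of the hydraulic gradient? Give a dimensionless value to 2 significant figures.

Taking MW-1 as reference: MW-2−MW-1 = (150, 90, +0.02); MW-3−MW-1 = (-70, 60, +0.80).
Determinant of the coordinate differences = 150·60 − (-70)·90 = 15300.
∂h/∂x = [(+0.02)·60 − (+0.80)·90] / 15300 = -0.004627
∂h/∂y = [150·(+0.80) − (-70)·(+0.02)] / 15300 = +0.007935
|∇h| = √(-0.004627² + 0.007935²) = 0.009185

0.0092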